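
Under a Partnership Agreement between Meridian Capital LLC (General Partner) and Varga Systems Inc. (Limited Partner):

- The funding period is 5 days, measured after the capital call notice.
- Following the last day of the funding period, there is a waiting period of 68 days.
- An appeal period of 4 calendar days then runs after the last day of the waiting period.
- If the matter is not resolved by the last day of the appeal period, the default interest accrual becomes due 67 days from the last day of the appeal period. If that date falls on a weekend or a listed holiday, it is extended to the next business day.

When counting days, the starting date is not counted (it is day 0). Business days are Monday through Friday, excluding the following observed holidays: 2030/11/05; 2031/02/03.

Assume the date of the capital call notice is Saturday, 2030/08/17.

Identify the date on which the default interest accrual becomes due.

The last day of the funding period: 2030/08/17 + 5 days = 2030/08/22.
The last day of the waiting period: 68 calendar days after 2030/08/22 is 2030/10/29.
The last day of the appeal period: 4 calendar days after 2030/10/29 is 2030/11/02.
The date on which the default interest accrual becomes due: 2030/11/02 + 67 days = 2031/01/08. 2031/01/08 is a Wednesday and is not a listed holiday, so no roll-forward applies.

2031/01/08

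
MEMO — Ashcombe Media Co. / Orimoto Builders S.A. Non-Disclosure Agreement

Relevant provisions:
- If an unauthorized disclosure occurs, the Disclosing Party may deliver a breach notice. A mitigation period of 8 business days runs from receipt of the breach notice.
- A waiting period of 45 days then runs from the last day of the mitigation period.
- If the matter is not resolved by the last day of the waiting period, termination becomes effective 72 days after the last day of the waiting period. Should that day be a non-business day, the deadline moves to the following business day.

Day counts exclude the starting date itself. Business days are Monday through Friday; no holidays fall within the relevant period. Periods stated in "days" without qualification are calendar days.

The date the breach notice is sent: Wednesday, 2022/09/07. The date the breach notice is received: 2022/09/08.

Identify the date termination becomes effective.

2023/01/16

From Thursday, 2022/09/08, 8 business days (Sep 9, Sep 12, Sep 13, Sep 14, Sep 15, Sep 16, Sep 19, Sep 20, skipping weekends) brings us to Tuesday, 2022/09/20, which is the last day of the mitigation period.
The last day of the waiting period: 2022/09/20 + 45 days = 2022/11/04.
The date termination becomes effective: 2022/11/04 + 72 days = 2023/01/15. That falls on a Sunday, so it rolls to the next business day, Monday, 2023/01/16.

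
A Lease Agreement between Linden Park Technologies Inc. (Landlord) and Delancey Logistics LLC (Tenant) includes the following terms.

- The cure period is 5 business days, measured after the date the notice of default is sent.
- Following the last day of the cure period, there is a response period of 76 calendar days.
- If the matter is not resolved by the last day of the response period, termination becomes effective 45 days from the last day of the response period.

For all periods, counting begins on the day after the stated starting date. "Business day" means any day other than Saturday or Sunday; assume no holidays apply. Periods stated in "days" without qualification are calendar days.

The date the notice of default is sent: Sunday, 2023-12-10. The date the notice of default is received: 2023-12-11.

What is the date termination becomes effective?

From Sunday, 2023-12-10, 5 business days (Dec 11, Dec 12, Dec 13, Dec 14, Dec 15, skipping weekends) brings us to Friday, 2023-12-15, which is the last day of the cure period.
The last day of the response period: 2023-12-15 + 76 days = 2024-02-29.
Adding 45 calendar days to 2024-02-29 gives 2024-04-14, which is the date termination becomes effective.

2024-04-14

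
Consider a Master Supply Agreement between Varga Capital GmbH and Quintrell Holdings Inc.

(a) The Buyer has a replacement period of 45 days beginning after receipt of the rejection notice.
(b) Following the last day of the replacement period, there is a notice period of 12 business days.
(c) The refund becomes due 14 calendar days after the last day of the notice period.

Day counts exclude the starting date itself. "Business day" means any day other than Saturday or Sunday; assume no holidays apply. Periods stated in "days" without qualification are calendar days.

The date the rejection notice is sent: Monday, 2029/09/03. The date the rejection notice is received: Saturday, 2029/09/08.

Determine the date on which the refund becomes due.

2029/11/22

The last day of the replacement period: 45 calendar days after 2029/09/08 is 2029/10/23.
The last day of the notice period: counting 12 business days from Tuesday, 2029/10/23 (Oct 24, Oct 25, Oct 26, Oct 29, …, Nov 6, Nov 7, Nov 8, skipping weekends) reaches Thursday, 2029/11/08.
The date on which the refund becomes due: 14 calendar days after 2029/11/08 is 2029/11/22.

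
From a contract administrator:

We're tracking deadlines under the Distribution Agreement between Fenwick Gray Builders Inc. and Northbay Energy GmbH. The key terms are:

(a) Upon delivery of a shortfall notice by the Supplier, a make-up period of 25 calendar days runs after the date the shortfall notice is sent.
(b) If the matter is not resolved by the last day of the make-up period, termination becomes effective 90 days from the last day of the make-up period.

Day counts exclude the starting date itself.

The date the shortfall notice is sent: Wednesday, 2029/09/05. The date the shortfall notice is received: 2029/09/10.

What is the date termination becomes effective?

The last day of the make-up period: 2029/09/05 + 25 days = 2029/09/30.
The date termination becomes effective: 90 calendar days after 2029/09/30 is 2029/12/29.

2029/12/29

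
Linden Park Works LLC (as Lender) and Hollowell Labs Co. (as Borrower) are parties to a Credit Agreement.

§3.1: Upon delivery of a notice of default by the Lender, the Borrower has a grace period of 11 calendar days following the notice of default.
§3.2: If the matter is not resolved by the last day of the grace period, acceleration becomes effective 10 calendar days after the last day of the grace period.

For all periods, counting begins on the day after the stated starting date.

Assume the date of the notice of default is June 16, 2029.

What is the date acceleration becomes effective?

July 7, 2029

Adding 11 calendar days to June 16, 2029 gives June 27, 2029, which is the last day of the grace period.
The date acceleration becomes effective: June 27, 2029 + 10 days = July 7, 2029.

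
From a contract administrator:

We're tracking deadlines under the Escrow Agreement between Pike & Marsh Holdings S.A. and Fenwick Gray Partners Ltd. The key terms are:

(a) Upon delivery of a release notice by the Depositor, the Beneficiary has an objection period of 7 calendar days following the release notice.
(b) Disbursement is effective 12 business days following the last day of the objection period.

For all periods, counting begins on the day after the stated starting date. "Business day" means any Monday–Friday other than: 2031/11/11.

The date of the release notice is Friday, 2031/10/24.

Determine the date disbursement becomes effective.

2031/11/19

The last day of the objection period: 2031/10/24 + 7 days = 2031/10/31.
The date disbursement becomes effective: counting 12 business days from Friday, 2031/10/31 (Nov 3, Nov 4, Nov 5, Nov 6, …, Nov 17, Nov 18, Nov 19, skipping weekends and the listed holiday on Nov 11) reaches Wednesday, 2031/11/19.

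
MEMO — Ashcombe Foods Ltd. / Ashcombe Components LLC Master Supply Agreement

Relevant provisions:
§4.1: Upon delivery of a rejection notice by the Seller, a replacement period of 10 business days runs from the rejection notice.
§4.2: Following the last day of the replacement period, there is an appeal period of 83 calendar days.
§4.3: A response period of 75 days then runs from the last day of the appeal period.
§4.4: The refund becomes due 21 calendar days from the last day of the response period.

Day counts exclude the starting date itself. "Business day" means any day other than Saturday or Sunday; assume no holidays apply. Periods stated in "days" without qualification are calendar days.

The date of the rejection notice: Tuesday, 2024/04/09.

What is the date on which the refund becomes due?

From Tuesday, 2024/04/09, 10 business days (Apr 10, Apr 11, Apr 12, Apr 15, Apr 16, Apr 17, Apr 18, Apr 19, Apr 22, Apr 23, skipping weekends) brings us to Tuesday, 2024/04/23, which is the last day of the replacement period.
The last day of the appeal period: 2024/04/23 + 83 days = 2024/07/15.
The last day of the response period: 75 calendar days after 2024/07/15 is 2024/09/28.
The date on which the refund becomes due: 2024/09/28 + 21 days = 2024/10/19.

2024/10/19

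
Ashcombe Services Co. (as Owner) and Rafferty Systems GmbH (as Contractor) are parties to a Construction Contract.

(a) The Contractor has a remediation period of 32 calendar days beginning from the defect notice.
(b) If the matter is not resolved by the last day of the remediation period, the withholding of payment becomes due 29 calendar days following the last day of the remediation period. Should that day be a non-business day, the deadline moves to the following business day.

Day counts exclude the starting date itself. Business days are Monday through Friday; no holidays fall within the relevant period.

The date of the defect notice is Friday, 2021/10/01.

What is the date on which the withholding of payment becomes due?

2021/12/01

Adding 32 calendar days to 2021/10/01 gives 2021/11/02, which is the last day of the remediation period.
The date on which the withholding of payment becomes due: 2021/11/02 + 29 days = 2021/12/01. 2021/12/01 is a Wednesday, so no roll-forward applies.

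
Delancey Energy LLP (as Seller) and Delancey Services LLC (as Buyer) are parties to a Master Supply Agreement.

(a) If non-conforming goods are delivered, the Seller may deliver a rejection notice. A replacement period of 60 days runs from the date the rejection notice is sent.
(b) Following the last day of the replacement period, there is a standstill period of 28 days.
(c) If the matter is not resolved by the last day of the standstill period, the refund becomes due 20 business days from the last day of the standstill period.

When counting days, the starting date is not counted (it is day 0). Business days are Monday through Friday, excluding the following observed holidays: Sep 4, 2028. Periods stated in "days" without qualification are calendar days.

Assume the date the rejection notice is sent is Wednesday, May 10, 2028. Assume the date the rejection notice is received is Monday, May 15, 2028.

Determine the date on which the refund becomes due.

Adding 60 calendar days to May 10, 2028 gives Jul 9, 2028, which is the last day of the replacement period.
Adding 28 calendar days to Jul 9, 2028 gives Aug 6, 2028, which is the last day of the standstill period.
The date on which the refund becomes due: counting 20 business days from Sunday, Aug 6, 2028 (Aug 7, Aug 8, Aug 9, Aug 10, …, Aug 30, Aug 31, Sep 1, skipping weekends) reaches Friday, Sep 1, 2028.

Sep 1, 2028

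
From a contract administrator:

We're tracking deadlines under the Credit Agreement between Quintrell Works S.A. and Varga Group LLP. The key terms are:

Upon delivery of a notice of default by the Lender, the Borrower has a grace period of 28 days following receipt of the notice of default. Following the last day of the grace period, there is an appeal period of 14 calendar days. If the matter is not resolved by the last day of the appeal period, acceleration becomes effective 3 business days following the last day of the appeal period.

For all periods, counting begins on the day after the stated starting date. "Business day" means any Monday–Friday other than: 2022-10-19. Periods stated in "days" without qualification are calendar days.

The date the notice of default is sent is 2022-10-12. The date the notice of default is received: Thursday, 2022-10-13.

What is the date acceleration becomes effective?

2022-11-29

The last day of the grace period: 2022-10-13 + 28 days = 2022-11-10.
Adding 14 calendar days to 2022-11-10 gives 2022-11-24, which is the last day of the appeal period.
From Thursday, 2022-11-24, 3 business days (Nov 25, Nov 28, Nov 29, skipping weekends) brings us to Tuesday, 2022-11-29, which is the date acceleration becomes effective.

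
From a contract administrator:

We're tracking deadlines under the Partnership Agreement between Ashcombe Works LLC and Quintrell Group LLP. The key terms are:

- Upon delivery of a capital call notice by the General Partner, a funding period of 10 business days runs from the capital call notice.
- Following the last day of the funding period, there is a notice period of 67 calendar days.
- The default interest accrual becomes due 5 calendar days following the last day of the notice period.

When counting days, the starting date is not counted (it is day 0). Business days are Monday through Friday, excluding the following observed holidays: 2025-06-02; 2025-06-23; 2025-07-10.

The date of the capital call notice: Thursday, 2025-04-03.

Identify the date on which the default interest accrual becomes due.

2025-06-28

The last day of the funding period: 10 business days after Thursday, 2025-04-03, skipping weekends — Apr 4, Apr 7, Apr 8, Apr 9, Apr 10, Apr 11, Apr 14, Apr 15, Apr 16, Apr 17 — lands on Thursday, 2025-04-17.
The last day of the notice period: 2025-04-17 + 67 days = 2025-06-23.
The date on which the default interest accrual becomes due: 2025-06-23 + 5 days = 2025-06-28.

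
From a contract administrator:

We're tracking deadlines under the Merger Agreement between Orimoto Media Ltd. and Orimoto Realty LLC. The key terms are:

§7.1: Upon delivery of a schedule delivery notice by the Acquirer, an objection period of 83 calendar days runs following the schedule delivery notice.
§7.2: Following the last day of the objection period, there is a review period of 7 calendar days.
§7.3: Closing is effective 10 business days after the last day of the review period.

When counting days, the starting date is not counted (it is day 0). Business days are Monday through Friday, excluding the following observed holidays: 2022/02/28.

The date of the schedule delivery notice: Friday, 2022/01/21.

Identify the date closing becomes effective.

2022/05/05

The last day of the objection period: 83 calendar days after 2022/01/21 is 2022/04/14.
The last day of the review period: 7 calendar days after 2022/04/14 is 2022/04/21.
The date closing becomes effective: counting 10 business days from Thursday, 2022/04/21 (Apr 22, Apr 25, Apr 26, Apr 27, Apr 28, Apr 29, May 2, May 3, May 4, May 5, skipping weekends) reaches Thursday, 2022/05/05.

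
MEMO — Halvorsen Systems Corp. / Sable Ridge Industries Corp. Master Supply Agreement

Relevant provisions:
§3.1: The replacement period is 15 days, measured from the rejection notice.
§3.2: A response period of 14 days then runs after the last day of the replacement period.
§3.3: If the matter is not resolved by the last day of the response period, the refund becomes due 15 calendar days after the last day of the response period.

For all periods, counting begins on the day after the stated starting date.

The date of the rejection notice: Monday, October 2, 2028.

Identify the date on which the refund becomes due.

The last day of the replacement period: October 2, 2028 + 15 days = October 17, 2028.
Adding 14 calendar days to October 17, 2028 gives October 31, 2028, which is the last day of the response period.
The date on which the refund becomes due: October 31, 2028 + 15 days = November 15, 2028.

November 15, 2028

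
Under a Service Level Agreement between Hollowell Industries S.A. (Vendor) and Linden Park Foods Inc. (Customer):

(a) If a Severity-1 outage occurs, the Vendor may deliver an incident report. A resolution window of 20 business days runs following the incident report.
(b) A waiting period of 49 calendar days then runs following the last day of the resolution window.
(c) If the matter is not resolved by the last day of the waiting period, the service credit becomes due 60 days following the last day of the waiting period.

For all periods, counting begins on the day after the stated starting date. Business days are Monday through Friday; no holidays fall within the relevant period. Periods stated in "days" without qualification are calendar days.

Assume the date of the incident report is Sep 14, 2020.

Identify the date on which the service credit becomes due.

From Monday, Sep 14, 2020, 20 business days (Sep 15, Sep 16, Sep 17, Sep 18, …, Oct 8, Oct 9, Oct 12, skipping weekends) brings us to Monday, Oct 12, 2020, which is the last day of the resolution window.
The last day of the waiting period: Oct 12, 2020 + 49 days = Nov 30, 2020.
The date on which the service credit becomes due: 60 calendar days after Nov 30, 2020 is Jan 29, 2021.

Jan 29, 2021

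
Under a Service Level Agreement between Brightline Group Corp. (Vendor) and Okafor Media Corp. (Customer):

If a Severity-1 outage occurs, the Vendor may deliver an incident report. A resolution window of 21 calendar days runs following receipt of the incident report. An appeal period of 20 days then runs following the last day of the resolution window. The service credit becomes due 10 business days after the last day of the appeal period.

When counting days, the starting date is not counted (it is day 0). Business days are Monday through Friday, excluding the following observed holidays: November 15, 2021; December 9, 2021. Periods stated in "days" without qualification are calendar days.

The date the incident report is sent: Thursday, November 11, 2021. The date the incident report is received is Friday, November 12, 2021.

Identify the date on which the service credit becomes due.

The last day of the resolution window: November 12, 2021 + 21 days = December 3, 2021.
The last day of the appeal period: December 3, 2021 + 20 days = December 23, 2021.
The date on which the service credit becomes due: 10 business days after Thursday, December 23, 2021, skipping weekends — Dec 24, Dec 27, Dec 28, Dec 29, Dec 30, Dec 31, Jan 3, Jan 4, Jan 5, Jan 6 — lands on Thursday, January 6, 2022.

January 6, 2022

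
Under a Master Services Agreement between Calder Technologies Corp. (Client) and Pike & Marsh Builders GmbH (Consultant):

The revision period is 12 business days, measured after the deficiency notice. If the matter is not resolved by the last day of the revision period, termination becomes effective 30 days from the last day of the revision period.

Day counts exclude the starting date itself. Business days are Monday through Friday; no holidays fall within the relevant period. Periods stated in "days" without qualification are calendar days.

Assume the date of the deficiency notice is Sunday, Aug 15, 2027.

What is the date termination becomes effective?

The last day of the revision period: counting 12 business days from Sunday, Aug 15, 2027 (Aug 16, Aug 17, Aug 18, Aug 19, …, Aug 27, Aug 30, Aug 31, skipping weekends) reaches Tuesday, Aug 31, 2027.
The date termination becomes effective: Aug 31, 2027 + 30 days = Sep 30, 2027.

Sep 30, 2027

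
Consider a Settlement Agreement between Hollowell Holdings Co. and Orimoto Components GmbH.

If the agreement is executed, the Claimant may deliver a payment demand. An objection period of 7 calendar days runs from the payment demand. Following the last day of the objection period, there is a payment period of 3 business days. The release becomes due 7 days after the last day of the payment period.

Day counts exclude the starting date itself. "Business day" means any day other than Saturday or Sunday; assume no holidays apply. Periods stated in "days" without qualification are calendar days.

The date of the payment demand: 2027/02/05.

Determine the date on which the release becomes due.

Adding 7 calendar days to 2027/02/05 gives 2027/02/12, which is the last day of the objection period.
The last day of the payment period: counting 3 business days from Friday, 2027/02/12 (Feb 15, Feb 16, Feb 17, skipping weekends) reaches Wednesday, 2027/02/17.
The date on which the release becomes due: 7 calendar days after 2027/02/17 is 2027/02/24.

2027/02/24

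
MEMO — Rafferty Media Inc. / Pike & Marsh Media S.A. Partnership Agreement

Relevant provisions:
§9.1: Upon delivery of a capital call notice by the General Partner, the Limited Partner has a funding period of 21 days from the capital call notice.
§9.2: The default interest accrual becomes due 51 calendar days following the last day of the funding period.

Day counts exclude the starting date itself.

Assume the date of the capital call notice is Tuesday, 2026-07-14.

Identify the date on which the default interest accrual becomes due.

Adding 21 calendar days to 2026-07-14 gives 2026-08-04, which is the last day of the funding period.
Adding 51 calendar days to 2026-08-04 gives 2026-09-24, which is the date on which the default interest accrual becomes due.

2026-09-24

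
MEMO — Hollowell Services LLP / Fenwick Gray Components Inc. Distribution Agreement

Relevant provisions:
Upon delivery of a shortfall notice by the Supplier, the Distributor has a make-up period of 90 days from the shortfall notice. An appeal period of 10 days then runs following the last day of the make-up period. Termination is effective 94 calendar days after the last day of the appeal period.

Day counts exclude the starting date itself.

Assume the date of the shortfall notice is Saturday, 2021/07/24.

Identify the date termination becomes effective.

Adding 90 calendar days to 2021/07/24 gives 2021/10/22, which is the last day of the make-up period.
The last day of the appeal period: 2021/10/22 + 10 days = 2021/11/01.
Adding 94 calendar days to 2021/11/01 gives 2022/02/03, which is the date termination becomes effective.

2022/02/03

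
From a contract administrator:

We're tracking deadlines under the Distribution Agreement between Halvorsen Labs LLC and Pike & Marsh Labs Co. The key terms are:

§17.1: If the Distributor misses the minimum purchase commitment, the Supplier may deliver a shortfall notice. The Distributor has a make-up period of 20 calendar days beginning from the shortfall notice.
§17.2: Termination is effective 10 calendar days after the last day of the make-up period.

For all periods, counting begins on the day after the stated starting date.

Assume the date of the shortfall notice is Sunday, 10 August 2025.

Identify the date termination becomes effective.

The last day of the make-up period: 10 August 2025 + 20 days = 30 August 2025.
The date termination becomes effective: 30 August 2025 + 10 days = 9 September 2025.

9 September 2025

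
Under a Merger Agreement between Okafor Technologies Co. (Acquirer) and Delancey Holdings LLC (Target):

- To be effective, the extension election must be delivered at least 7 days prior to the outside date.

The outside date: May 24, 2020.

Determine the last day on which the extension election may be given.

May 24, 2020 minus 7 days is May 17, 2020.

May 17, 2020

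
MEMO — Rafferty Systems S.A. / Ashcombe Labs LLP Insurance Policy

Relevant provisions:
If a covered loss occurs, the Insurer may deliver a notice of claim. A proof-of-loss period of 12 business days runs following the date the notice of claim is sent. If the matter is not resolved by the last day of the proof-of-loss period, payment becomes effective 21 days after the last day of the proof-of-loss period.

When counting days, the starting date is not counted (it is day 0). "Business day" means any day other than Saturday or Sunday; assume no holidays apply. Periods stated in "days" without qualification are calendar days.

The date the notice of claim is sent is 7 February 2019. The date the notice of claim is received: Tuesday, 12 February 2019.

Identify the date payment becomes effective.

18 March 2019

The last day of the proof-of-loss period: 12 business days after Thursday, 7 February 2019, skipping weekends — Feb 8, Feb 11, Feb 12, Feb 13, …, Feb 21, Feb 22, Feb 25 — lands on Monday, 25 February 2019.
Adding 21 calendar days to 25 February 2019 gives 18 March 2019, which is the date payment becomes effective.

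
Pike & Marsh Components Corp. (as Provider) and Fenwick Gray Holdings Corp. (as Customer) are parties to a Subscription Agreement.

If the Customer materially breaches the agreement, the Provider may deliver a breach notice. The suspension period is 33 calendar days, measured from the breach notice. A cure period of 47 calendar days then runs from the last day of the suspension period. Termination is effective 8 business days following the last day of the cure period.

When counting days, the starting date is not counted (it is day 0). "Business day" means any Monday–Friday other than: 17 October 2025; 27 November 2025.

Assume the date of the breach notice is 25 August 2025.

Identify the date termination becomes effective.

The last day of the suspension period: 25 August 2025 + 33 days = 27 September 2025.
Adding 47 calendar days to 27 September 2025 gives 13 November 2025, which is the last day of the cure period.
From Thursday, 13 November 2025, 8 business days (Nov 14, Nov 17, Nov 18, Nov 19, Nov 20, Nov 21, Nov 24, Nov 25, skipping weekends) brings us to Tuesday, 25 November 2025, which is the date termination becomes effective.

25 November 2025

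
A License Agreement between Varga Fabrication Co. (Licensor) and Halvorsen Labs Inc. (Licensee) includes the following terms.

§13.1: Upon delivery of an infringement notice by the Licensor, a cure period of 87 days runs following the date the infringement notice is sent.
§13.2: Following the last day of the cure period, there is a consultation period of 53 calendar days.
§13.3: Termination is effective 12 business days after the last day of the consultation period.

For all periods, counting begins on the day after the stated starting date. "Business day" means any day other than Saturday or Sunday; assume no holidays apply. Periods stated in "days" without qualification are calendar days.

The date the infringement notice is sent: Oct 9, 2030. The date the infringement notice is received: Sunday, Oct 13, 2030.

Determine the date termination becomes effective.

Adding 87 calendar days to Oct 9, 2030 gives Jan 4, 2031, which is the last day of the cure period.
Adding 53 calendar days to Jan 4, 2031 gives Feb 26, 2031, which is the last day of the consultation period.
From Wednesday, Feb 26, 2031, 12 business days (Feb 27, Feb 28, Mar 3, Mar 4, …, Mar 12, Mar 13, Mar 14, skipping weekends) brings us to Friday, Mar 14, 2031, which is the date termination becomes effective.

Mar 14, 2031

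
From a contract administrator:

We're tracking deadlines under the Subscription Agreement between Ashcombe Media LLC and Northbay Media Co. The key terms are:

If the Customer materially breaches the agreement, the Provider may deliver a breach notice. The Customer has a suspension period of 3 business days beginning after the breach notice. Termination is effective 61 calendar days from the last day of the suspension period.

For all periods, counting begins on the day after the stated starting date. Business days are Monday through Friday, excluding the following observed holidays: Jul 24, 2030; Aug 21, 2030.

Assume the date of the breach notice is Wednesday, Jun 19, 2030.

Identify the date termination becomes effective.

The last day of the suspension period: counting 3 business days from Wednesday, Jun 19, 2030 (Jun 20, Jun 21, Jun 24, skipping weekends) reaches Monday, Jun 24, 2030.
Adding 61 calendar days to Jun 24, 2030 gives Aug 24, 2030, which is the date termination becomes effective.

Aug 24, 2030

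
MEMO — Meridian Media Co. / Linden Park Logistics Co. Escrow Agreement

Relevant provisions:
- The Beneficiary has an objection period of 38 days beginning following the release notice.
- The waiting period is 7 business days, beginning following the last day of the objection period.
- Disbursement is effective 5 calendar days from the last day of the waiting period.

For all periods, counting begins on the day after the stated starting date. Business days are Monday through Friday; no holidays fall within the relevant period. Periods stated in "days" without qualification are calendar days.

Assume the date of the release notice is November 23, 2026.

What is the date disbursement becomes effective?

The last day of the objection period: 38 calendar days after November 23, 2026 is December 31, 2026.
The last day of the waiting period: 7 business days after Thursday, December 31, 2026, skipping weekends — Jan 1, Jan 4, Jan 5, Jan 6, Jan 7, Jan 8, Jan 11 — lands on Monday, January 11, 2027.
The date disbursement becomes effective: 5 calendar days after January 11, 2027 is January 16, 2027.

January 16, 2027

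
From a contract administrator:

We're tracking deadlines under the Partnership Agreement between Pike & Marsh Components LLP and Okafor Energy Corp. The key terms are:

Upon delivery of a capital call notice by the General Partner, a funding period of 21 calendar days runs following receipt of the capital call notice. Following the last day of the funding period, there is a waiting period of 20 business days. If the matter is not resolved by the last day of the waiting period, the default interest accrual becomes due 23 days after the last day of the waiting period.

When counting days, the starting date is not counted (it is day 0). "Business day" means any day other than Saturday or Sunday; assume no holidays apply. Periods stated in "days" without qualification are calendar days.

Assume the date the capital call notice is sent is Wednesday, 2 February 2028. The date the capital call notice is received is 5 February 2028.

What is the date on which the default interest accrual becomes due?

16 April 2028

The last day of the funding period: 21 calendar days after 5 February 2028 is 26 February 2028.
From Saturday, 26 February 2028, 20 business days (Feb 28, Feb 29, Mar 1, Mar 2, …, Mar 22, Mar 23, Mar 24, skipping weekends) brings us to Friday, 24 March 2028, which is the last day of the waiting period.
Adding 23 calendar days to 24 March 2028 gives 16 April 2028, which is the date on which the default interest accrual becomes due.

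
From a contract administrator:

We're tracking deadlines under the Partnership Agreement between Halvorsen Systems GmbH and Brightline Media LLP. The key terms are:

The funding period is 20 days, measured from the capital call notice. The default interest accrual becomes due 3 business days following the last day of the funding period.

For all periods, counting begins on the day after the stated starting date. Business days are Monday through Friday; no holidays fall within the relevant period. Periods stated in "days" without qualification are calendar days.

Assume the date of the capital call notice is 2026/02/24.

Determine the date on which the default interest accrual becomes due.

Adding 20 calendar days to 2026/02/24 gives 2026/03/16, which is the last day of the funding period.
The date on which the default interest accrual becomes due: counting 3 business days from Monday, 2026/03/16 (Mar 17, Mar 18, Mar 19, skipping weekends) reaches Thursday, 2026/03/19.

2026/03/19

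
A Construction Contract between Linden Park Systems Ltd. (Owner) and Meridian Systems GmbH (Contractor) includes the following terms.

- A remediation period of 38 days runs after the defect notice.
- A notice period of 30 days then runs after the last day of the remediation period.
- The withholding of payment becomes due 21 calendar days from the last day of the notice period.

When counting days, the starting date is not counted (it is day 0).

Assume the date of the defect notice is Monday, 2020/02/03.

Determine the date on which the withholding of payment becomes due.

2020/05/02

The last day of the remediation period: 2020/02/03 + 38 days = 2020/03/12.
The last day of the notice period: 30 calendar days after 2020/03/12 is 2020/04/11.
The date on which the withholding of payment becomes due: 2020/04/11 + 21 days = 2020/05/02.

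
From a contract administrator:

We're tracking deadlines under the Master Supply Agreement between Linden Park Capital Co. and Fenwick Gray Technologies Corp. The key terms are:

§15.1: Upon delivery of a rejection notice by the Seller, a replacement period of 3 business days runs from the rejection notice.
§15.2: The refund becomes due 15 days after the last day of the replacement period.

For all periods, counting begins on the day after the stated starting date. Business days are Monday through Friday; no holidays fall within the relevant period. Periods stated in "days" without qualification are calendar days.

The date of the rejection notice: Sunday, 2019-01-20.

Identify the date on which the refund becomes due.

2019-02-07

The last day of the replacement period: counting 3 business days from Sunday, 2019-01-20 (Jan 21, Jan 22, Jan 23, skipping weekends) reaches Wednesday, 2019-01-23.
The date on which the refund becomes due: 15 calendar days after 2019-01-23 is 2019-02-07.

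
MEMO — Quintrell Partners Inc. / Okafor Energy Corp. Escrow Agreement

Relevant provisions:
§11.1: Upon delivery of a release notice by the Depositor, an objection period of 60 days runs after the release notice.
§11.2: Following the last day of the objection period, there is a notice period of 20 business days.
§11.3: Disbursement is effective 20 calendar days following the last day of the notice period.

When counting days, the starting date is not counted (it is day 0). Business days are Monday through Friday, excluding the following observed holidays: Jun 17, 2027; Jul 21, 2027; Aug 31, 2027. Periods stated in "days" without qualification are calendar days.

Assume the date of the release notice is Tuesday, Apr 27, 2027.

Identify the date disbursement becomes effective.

Aug 15, 2027

The last day of the objection period: Apr 27, 2027 + 60 days = Jun 26, 2027.
The last day of the notice period: 20 business days after Saturday, Jun 26, 2027, skipping weekends and the listed holiday on Jul 21 — Jun 28, Jun 29, Jun 30, Jul 1, …, Jul 22, Jul 23, Jul 26 — lands on Monday, Jul 26, 2027.
The date disbursement becomes effective: 20 calendar days after Jul 26, 2027 is Aug 15, 2027.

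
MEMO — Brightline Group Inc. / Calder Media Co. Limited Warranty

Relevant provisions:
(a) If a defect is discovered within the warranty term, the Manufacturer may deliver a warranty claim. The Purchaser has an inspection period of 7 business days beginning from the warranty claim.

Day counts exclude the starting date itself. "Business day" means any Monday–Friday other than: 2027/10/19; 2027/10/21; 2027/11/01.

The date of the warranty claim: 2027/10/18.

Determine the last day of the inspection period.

The last day of the inspection period: counting 7 business days from Monday, 2027/10/18 (Oct 20, Oct 22, Oct 25, Oct 26, Oct 27, Oct 28, Oct 29, skipping weekends and the listed holidays on Oct 19, Oct 21) reaches Friday, 2027/10/29.

2027/10/29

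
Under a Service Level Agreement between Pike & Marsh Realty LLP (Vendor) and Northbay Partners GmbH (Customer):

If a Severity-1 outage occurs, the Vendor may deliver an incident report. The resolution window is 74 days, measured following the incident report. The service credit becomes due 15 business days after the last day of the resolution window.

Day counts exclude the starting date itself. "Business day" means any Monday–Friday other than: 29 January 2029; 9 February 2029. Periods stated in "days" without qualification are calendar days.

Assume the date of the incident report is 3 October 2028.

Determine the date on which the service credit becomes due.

5 January 2029

The last day of the resolution window: 74 calendar days after 3 October 2028 is 16 December 2028.
The date on which the service credit becomes due: 15 business days after Saturday, 16 December 2028, skipping weekends — Dec 18, Dec 19, Dec 20, Dec 21, …, Jan 3, Jan 4, Jan 5 — lands on Friday, 5 January 2029.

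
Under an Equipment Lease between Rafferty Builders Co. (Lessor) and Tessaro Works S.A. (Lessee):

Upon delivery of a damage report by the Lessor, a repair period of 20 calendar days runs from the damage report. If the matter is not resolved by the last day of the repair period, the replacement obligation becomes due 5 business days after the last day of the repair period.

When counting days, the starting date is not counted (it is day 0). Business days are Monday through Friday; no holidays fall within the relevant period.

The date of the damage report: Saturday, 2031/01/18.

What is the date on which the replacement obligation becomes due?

The last day of the repair period: 2031/01/18 + 20 days = 2031/02/07.
The date on which the replacement obligation becomes due: 5 business days after Friday, 2031/02/07, skipping weekends — Feb 10, Feb 11, Feb 12, Feb 13, Feb 14 — lands on Friday, 2031/02/14.

2031/02/14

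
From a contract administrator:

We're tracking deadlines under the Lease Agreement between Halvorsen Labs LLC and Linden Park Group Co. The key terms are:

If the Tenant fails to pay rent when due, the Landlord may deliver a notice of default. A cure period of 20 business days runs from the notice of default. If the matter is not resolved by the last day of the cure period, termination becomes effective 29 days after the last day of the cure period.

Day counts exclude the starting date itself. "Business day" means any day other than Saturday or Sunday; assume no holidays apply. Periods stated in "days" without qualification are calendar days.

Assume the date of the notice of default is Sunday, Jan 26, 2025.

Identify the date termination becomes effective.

Mar 22, 2025

The last day of the cure period: counting 20 business days from Sunday, Jan 26, 2025 (Jan 27, Jan 28, Jan 29, Jan 30, …, Feb 19, Feb 20, Feb 21, skipping weekends) reaches Friday, Feb 21, 2025.
The date termination becomes effective: 29 calendar days after Feb 21, 2025 is Mar 22, 2025.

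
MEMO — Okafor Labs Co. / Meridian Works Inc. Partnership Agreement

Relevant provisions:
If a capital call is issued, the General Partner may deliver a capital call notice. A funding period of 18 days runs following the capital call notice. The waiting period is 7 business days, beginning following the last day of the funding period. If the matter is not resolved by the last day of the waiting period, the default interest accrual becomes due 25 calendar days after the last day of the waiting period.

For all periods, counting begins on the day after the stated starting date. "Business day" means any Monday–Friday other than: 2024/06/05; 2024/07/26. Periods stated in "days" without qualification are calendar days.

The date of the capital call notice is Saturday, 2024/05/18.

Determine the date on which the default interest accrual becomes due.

2024/07/09

The last day of the funding period: 18 calendar days after 2024/05/18 is 2024/06/05.
The last day of the waiting period: 7 business days after Wednesday, 2024/06/05, skipping weekends — Jun 6, Jun 7, Jun 10, Jun 11, Jun 12, Jun 13, Jun 14 — lands on Friday, 2024/06/14.
Adding 25 calendar days to 2024/06/14 gives 2024/07/09, which is the date on which the default interest accrual becomes due.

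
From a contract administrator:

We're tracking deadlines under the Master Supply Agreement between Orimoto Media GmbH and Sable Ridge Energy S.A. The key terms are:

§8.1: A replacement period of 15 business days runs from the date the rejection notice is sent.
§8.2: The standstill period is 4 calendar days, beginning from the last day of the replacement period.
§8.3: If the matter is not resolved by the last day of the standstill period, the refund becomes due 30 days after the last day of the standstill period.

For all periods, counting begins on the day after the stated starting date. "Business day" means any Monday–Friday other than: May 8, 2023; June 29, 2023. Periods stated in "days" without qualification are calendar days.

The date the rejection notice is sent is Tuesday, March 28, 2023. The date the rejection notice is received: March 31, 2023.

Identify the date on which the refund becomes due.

May 22, 2023

From Tuesday, March 28, 2023, 15 business days (Mar 29, Mar 30, Mar 31, Apr 3, …, Apr 14, Apr 17, Apr 18, skipping weekends) brings us to Tuesday, April 18, 2023, which is the last day of the replacement period.
The last day of the standstill period: April 18, 2023 + 4 days = April 22, 2023.
The date on which the refund becomes due: 30 calendar days after April 22, 2023 is May 22, 2023.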